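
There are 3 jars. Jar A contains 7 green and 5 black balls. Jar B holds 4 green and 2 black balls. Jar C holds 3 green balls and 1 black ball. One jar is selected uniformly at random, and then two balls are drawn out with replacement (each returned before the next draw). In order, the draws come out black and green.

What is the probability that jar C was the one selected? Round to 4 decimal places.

0.2872

The likelihood of the observed sequence under each hypothesis: P(data | jar A) = (5/12)(7/12) = 35/144; P(data | jar B) = (2/6)(4/6) = 2/9; P(data | jar C) = (1/4)(3/4) = 3/16.
Weighting by the prior gives 1/3 · 35/144 = 35/432, 1/3 · 2/9 = 2/27, 1/3 · 3/16 = 1/16; these sum to 47/216.
By Bayes' rule, P(jar C | data) = (1/16) / (47/216) = 27/94.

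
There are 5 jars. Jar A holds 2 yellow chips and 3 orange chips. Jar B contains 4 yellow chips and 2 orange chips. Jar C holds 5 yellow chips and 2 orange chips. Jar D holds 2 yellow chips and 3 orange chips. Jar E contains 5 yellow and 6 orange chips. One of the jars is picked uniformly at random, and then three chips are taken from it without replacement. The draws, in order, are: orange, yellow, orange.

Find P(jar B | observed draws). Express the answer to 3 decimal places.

Under each hypothesis, the probability of the observed sequence is: P(data | jar A) = (3/5)(2/4)(2/3) = 0.2; P(data | jar B) = (2/6)(4/5)(1/4) = 0.066667; P(data | jar C) = (2/7)(5/6)(1/5) = 0.047619; P(data | jar D) = (3/5)(2/4)(2/3) = 0.2; P(data | jar E) = (6/11)(5/10)(5/9) = 0.15152.
Weighting by the prior gives 1/5 · 0.2 = 0.04, 1/5 · 0.066667 = 0.013333, 1/5 · 0.047619 = 0.0095238, 1/5 · 0.2 = 0.04, 1/5 · 0.15152 = 0.030303; with total 0.13316.
By Bayes' rule, P(jar B | data) = (0.013333) / (0.13316) = 0.10013.

0.100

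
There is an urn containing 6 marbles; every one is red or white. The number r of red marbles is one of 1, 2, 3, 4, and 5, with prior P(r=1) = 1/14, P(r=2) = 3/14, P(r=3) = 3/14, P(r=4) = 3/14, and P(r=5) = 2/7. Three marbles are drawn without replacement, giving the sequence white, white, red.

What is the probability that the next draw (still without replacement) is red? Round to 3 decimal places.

Compute the likelihood of the observed sequence for each case: P(data | r = 1) = (5/6)(4/5)(1/4) = 1/6; P(data | r = 2) = (4/6)(3/5)(2/4) = 1/5; P(data | r = 3) = (3/6)(2/5)(3/4) = 3/20; P(data | r = 4) = (2/6)(1/5)(4/4) = 1/15; P(data | r = 5) = (1/6)(0/5) = 0.
Multiplying each by its prior: 1/14 · 1/6 = 1/84, 3/14 · 1/5 = 3/70, 3/14 · 3/20 = 9/280, 3/14 · 1/15 = 1/70, 2/7 · 0 = 0; these sum to 17/168.
The posterior is then P(r = 1 | data) = 2/17, P(r = 2 | data) = 36/85, P(r = 3 | data) = 27/85, P(r = 4 | data) = 12/85, P(r = 5 | data) = 0.
So P(red next | data) = Σ P(red next | H) P(H | data) = (0)(2/17) + (1/3)(36/85) + (2/3)(27/85) + (1)(12/85) = 42/85.

0.494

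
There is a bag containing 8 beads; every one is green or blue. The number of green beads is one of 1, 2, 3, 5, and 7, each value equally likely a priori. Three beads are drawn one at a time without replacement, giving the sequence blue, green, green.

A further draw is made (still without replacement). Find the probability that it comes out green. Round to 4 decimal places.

Compute the likelihood of the observed sequence for each case: P(data | r = 1) = (7/8)(1/7)(0/6) = 0; P(data | r = 2) = (6/8)(2/7)(1/6) = 1/28; P(data | r = 3) = (5/8)(3/7)(2/6) = 5/56; P(data | r = 5) = (3/8)(5/7)(4/6) = 5/28; P(data | r = 7) = (1/8)(7/7)(6/6) = 1/8.
Multiplying each by its prior: 1/5 · 0 = 0, 1/5 · 1/28 = 1/140, 1/5 · 5/56 = 1/56, 1/5 · 5/28 = 1/28, 1/5 · 1/8 = 1/40; with total 3/35.
The posterior is then P(r = 1 | data) = 0, P(r = 2 | data) = 1/12, P(r = 3 | data) = 5/24, P(r = 5 | data) = 5/12, P(r = 7 | data) = 7/24.
So P(green next | data) = Σ P(green next | H) P(H | data) = (0)(1/12) + (1/5)(5/24) + (3/5)(5/12) + (1)(7/24) = 7/12.

0.5833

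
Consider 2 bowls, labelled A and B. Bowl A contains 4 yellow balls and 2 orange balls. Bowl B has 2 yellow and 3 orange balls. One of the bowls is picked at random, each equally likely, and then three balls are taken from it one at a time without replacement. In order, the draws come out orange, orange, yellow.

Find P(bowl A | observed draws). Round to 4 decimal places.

0.2500

Compute the likelihood of the observed sequence for each case: P(data | bowl A) = (2/6)(1/5)(4/4) = 1/15; P(data | bowl B) = (3/5)(2/4)(2/3) = 1/5.
The prior-weighted likelihoods are 1/2 · 1/15 = 1/30, 1/2 · 1/5 = 1/10; these sum to 2/15.
So P(bowl A | data) = (1/30) / (2/15) = 1/4.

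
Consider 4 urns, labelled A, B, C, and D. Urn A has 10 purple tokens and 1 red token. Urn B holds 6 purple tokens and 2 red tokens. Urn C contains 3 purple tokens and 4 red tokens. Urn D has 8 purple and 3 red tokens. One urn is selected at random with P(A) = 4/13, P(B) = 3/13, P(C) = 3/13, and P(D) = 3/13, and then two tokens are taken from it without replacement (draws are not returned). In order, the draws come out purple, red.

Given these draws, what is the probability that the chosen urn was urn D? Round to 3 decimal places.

0.260

For each hypothesis, P(data | H) works out to: P(data | urn A) = (10/11)(1/10) = 0.090909; P(data | urn B) = (6/8)(2/7) = 0.21429; P(data | urn C) = (3/7)(4/6) = 0.28571; P(data | urn D) = (8/11)(3/10) = 0.21818.
Multiplying each by its prior: 4/13 · 0.090909 = 0.027972, 3/13 · 0.21429 = 0.049451, 3/13 · 0.28571 = 0.065934, 3/13 · 0.21818 = 0.05035; summing to 0.19371.
Hence P(urn D | data) = (0.05035) / (0.19371) = 0.25993.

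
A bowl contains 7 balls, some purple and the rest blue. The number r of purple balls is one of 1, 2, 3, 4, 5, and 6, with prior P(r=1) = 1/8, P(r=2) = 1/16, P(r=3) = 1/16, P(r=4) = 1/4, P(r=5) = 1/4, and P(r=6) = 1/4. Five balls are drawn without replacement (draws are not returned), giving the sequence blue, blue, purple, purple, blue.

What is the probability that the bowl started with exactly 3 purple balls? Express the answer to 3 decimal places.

Under each hypothesis, the probability of the observed sequence is: P(data | r = 1) = (6/7)(5/6)(1/5)(0/4) = 0; P(data | r = 2) = (5/7)(4/6)(2/5)(1/4)(3/3) = 0.047619; P(data | r = 3) = (4/7)(3/6)(3/5)(2/4)(2/3) = 0.057143; P(data | r = 4) = (3/7)(2/6)(4/5)(3/4)(1/3) = 0.028571; P(data | r = 5) = (2/7)(1/6)(5/5)(4/4)(0/3) = 0; P(data | r = 6) = (1/7)(0/6) = 0.
The prior-weighted likelihoods are 1/8 · 0 = 0, 1/16 · 0.047619 = 0.0029762, 1/16 · 0.057143 = 0.0035714, 1/4 · 0.028571 = 0.0071429, 1/4 · 0 = 0, 1/4 · 0 = 0; with total 0.01369.
By Bayes' rule, P(r = 3 | data) = (0.0035714) / (0.01369) = 0.26087.

0.261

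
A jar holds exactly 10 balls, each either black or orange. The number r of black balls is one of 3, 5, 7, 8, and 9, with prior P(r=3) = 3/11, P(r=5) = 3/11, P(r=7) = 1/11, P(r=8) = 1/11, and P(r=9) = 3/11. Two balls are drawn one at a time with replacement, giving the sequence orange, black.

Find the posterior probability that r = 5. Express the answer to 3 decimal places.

Compute the likelihood of the observed sequence for each case: P(data | r = 3) = (7/10)(3/10) = 0.21; P(data | r = 5) = (5/10)(5/10) = 0.25; P(data | r = 7) = (3/10)(7/10) = 0.21; P(data | r = 8) = (2/10)(8/10) = 0.16; P(data | r = 9) = (1/10)(9/10) = 0.09.
Weighting by the prior gives 3/11 · 0.21 = 0.057273, 3/11 · 0.25 = 0.068182, 1/11 · 0.21 = 0.019091, 1/11 · 0.16 = 0.014545, 3/11 · 0.09 = 0.024545; these sum to 0.18364.
Hence P(r = 5 | data) = (0.068182) / (0.18364) = 0.37129.

0.371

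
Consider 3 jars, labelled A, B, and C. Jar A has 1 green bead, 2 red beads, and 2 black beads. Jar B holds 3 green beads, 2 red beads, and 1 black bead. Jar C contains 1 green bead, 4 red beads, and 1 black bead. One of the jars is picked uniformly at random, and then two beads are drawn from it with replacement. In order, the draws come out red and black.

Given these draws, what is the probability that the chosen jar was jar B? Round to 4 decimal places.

0.1701

For each hypothesis, P(data | H) works out to: P(data | jar A) = (2/5)(2/5) = 4/25; P(data | jar B) = (2/6)(1/6) = 1/18; P(data | jar C) = (4/6)(1/6) = 1/9.
Weighting by the prior gives 1/3 · 4/25 = 4/75, 1/3 · 1/18 = 1/54, 1/3 · 1/9 = 1/27; these sum to 49/450.
By Bayes' rule, P(jar B | data) = (1/54) / (49/450) = 25/147.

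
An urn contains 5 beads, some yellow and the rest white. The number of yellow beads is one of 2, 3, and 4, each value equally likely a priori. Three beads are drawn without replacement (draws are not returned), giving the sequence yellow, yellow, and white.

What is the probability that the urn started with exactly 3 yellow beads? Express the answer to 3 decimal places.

0.400

For each hypothesis, P(data | H) works out to: P(data | r = 2) = (2/5)(1/4)(3/3) = 1/10; P(data | r = 3) = (3/5)(2/4)(2/3) = 1/5; P(data | r = 4) = (4/5)(3/4)(1/3) = 1/5.
The prior-weighted likelihoods are 1/3 · 1/10 = 1/30, 1/3 · 1/5 = 1/15, 1/3 · 1/5 = 1/15; these sum to 1/6.
Hence P(r = 3 | data) = (1/15) / (1/6) = 2/5.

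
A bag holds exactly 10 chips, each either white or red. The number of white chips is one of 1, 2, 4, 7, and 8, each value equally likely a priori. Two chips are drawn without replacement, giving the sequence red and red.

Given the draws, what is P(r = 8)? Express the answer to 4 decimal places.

Compute the likelihood of the observed sequence for each case: P(data | r = 1) = (9/10)(8/9) = 4/5; P(data | r = 2) = (8/10)(7/9) = 28/45; P(data | r = 4) = (6/10)(5/9) = 1/3; P(data | r = 7) = (3/10)(2/9) = 1/15; P(data | r = 8) = (2/10)(1/9) = 1/45.
Multiplying each by its prior: 1/5 · 4/5 = 4/25, 1/5 · 28/45 = 28/225, 1/5 · 1/3 = 1/15, 1/5 · 1/15 = 1/75, 1/5 · 1/45 = 1/225; summing to 83/225.
So P(r = 8 | data) = (1/225) / (83/225) = 1/83.

0.0120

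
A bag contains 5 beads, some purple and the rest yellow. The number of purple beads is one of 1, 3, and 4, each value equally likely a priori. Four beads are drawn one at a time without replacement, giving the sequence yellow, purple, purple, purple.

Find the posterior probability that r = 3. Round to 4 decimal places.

0.3333

Under each hypothesis, the probability of the observed sequence is: P(data | r = 1) = (4/5)(1/4)(0/3) = 0; P(data | r = 3) = (2/5)(3/4)(2/3)(1/2) = 1/10; P(data | r = 4) = (1/5)(4/4)(3/3)(2/2) = 1/5.
Weighting by the prior gives 1/3 · 0 = 0, 1/3 · 1/10 = 1/30, 1/3 · 1/5 = 1/15; these sum to 1/10.
By Bayes' rule, P(r = 3 | data) = (1/30) / (1/10) = 1/3.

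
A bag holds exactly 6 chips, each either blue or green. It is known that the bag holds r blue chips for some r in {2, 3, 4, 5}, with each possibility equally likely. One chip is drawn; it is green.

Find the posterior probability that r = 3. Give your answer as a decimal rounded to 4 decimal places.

For each hypothesis, P(data | H) works out to: P(data | r = 2) = (4/6) = 2/3; P(data | r = 3) = (3/6) = 1/2; P(data | r = 4) = (2/6) = 1/3; P(data | r = 5) = (1/6) = 1/6.
Multiplying each by its prior: 1/4 · 2/3 = 1/6, 1/4 · 1/2 = 1/8, 1/4 · 1/3 = 1/12, 1/4 · 1/6 = 1/24; summing to 5/12.
Hence P(r = 3 | data) = (1/8) / (5/12) = 3/10.

0.3000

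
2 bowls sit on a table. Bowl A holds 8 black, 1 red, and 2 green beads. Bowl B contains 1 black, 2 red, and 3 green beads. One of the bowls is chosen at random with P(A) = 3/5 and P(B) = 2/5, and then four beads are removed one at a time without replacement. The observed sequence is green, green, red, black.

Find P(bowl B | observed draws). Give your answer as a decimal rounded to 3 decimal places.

The likelihood of the observed sequence under each hypothesis: P(data | bowl A) = (2/11)(1/10)(1/9)(8/8) = 1/495; P(data | bowl B) = (3/6)(2/5)(2/4)(1/3) = 1/30.
The prior-weighted likelihoods are 3/5 · 1/495 = 1/825, 2/5 · 1/30 = 1/75; summing to 4/275.
So P(bowl B | data) = (1/75) / (4/275) = 11/12.

0.917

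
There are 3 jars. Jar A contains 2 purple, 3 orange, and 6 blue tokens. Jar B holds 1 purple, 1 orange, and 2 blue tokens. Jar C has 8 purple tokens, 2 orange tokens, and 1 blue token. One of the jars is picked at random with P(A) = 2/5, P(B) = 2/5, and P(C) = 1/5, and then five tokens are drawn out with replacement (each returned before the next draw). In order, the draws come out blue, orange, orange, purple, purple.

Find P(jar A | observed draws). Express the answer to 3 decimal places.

0.328

The likelihood of the observed sequence under each hypothesis: P(data | jar A) = (6/11)(3/11)(3/11)(2/11)(2/11) = 0.0013412; P(data | jar B) = (2/4)(1/4)(1/4)(1/4)(1/4) = 0.0019531; P(data | jar C) = (1/11)(2/11)(2/11)(8/11)(8/11) = 0.0015896.
Multiplying each by its prior: 2/5 · 0.0013412 = 0.00053648, 2/5 · 0.0019531 = 0.00078125, 1/5 · 0.0015896 = 0.00031791; with total 0.0016356.
Therefore the posterior P(jar A | data) = (0.00053648) / (0.0016356) = 0.32799.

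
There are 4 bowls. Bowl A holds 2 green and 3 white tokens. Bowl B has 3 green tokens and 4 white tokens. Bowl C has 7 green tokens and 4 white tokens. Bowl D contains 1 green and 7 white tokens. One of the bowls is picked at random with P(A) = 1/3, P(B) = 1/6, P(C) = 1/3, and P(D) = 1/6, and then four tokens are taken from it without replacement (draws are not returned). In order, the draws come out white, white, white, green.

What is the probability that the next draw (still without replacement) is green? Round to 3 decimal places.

Under each hypothesis, the probability of the observed sequence is: P(data | bowl A) = (3/5)(2/4)(1/3)(2/2) = 0.1; P(data | bowl B) = (4/7)(3/6)(2/5)(3/4) = 0.085714; P(data | bowl C) = (4/11)(3/10)(2/9)(7/8) = 0.021212; P(data | bowl D) = (7/8)(6/7)(5/6)(1/5) = 0.125.
The prior-weighted likelihoods are 1/3 · 0.1 = 0.033333, 1/6 · 0.085714 = 0.014286, 1/3 · 0.021212 = 0.0070707, 1/6 · 0.125 = 0.020833; these sum to 0.075523.
The posterior is then P(bowl A | data) = 0.44137, P(bowl B | data) = 0.18916, P(bowl C | data) = 0.093623, P(bowl D | data) = 0.27585.
So P(green next | data) = Σ P(green next | H) P(H | data) = (1)(0.44137) + (2/3)(0.18916) + (6/7)(0.093623) + (0)(0.27585) = 0.64772.

0.648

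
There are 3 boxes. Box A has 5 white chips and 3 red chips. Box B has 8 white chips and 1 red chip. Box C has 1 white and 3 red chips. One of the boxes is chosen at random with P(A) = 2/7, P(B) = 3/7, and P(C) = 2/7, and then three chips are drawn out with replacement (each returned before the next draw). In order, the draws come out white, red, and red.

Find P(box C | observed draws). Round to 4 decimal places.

Compute the likelihood of the observed sequence for each case: P(data | box A) = (5/8)(3/8)(3/8) = 0.087891; P(data | box B) = (8/9)(1/9)(1/9) = 0.010974; P(data | box C) = (1/4)(3/4)(3/4) = 0.14062.
The prior-weighted likelihoods are 2/7 · 0.087891 = 0.025112, 3/7 · 0.010974 = 0.0047031, 2/7 · 0.14062 = 0.040179; with total 0.069993.
So P(box C | data) = (0.040179) / (0.069993) = 0.57403.

0.5740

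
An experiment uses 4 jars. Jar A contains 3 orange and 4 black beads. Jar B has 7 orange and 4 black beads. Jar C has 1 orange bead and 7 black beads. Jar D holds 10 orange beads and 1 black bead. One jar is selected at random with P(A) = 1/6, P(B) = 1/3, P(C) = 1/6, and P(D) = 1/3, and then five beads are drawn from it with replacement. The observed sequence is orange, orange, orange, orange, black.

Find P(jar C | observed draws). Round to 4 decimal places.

Compute the likelihood of the observed sequence for each case: P(data | jar A) = (3/7)(3/7)(3/7)(3/7)(4/7) = 0.019278; P(data | jar B) = (7/11)(7/11)(7/11)(7/11)(4/11) = 0.059633; P(data | jar C) = (1/8)(1/8)(1/8)(1/8)(7/8) = 0.00021362; P(data | jar D) = (10/11)(10/11)(10/11)(10/11)(1/11) = 0.062092.
The prior-weighted likelihoods are 1/6 · 0.019278 = 0.0032129, 1/3 · 0.059633 = 0.019878, 1/6 · 0.00021362 = 3.5604e-05, 1/3 · 0.062092 = 0.020697; with total 0.043824.
Hence P(jar C | data) = (3.5604e-05) / (0.043824) = 0.00081243.

0.0008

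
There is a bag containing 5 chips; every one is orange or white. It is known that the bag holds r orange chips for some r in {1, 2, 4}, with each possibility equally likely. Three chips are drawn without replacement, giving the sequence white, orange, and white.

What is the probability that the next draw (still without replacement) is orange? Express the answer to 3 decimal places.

For each hypothesis, P(data | H) works out to: P(data | r = 1) = (4/5)(1/4)(3/3) = 1/5; P(data | r = 2) = (3/5)(2/4)(2/3) = 1/5; P(data | r = 4) = (1/5)(4/4)(0/3) = 0.
The prior-weighted likelihoods are 1/3 · 1/5 = 1/15, 1/3 · 1/5 = 1/15, 1/3 · 0 = 0; these sum to 2/15.
Normalising, the posterior is P(r = 1 | data) = 1/2, P(r = 2 | data) = 1/2, P(r = 4 | data) = 0.
So P(orange next | data) = Σ P(orange next | H) P(H | data) = (0)(1/2) + (1/2)(1/2) = 1/4.

0.250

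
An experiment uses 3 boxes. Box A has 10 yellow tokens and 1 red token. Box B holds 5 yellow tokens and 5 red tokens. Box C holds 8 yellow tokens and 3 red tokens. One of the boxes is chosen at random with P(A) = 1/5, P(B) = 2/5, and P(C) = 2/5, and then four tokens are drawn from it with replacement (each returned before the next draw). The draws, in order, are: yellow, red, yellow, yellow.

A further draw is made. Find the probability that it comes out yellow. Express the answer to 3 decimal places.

0.688

Under each hypothesis, the probability of the observed sequence is: P(data | box A) = (10/11)(1/11)(10/11)(10/11) = 0.068301; P(data | box B) = (5/10)(5/10)(5/10)(5/10) = 0.0625; P(data | box C) = (8/11)(3/11)(8/11)(8/11) = 0.10491.
Weighting by the prior gives 1/5 · 0.068301 = 0.01366, 2/5 · 0.0625 = 0.025, 2/5 · 0.10491 = 0.041964; with total 0.080625.
Normalising, the posterior is P(box A | data) = 0.16943, P(box B | data) = 0.31008, P(box C | data) = 0.52049.
Averaging over the posterior, P(yellow next | data) = (10/11)(0.16943) + (1/2)(0.31008) + (8/11)(0.52049) = 0.68761.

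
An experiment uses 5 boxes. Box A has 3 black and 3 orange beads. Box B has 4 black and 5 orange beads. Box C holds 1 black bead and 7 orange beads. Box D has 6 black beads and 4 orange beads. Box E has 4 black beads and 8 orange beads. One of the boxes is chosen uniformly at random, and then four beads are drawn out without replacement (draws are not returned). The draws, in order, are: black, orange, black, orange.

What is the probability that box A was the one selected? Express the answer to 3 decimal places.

0.325

The likelihood of the observed sequence under each hypothesis: P(data | box A) = (3/6)(3/5)(2/4)(2/3) = 0.1; P(data | box B) = (4/9)(5/8)(3/7)(4/6) = 0.079365; P(data | box C) = (1/8)(7/7)(0/6) = 0; P(data | box D) = (6/10)(4/9)(5/8)(3/7) = 0.071429; P(data | box E) = (4/12)(8/11)(3/10)(7/9) = 0.056566.
The prior-weighted likelihoods are 1/5 · 0.1 = 0.02, 1/5 · 0.079365 = 0.015873, 1/5 · 0 = 0, 1/5 · 0.071429 = 0.014286, 1/5 · 0.056566 = 0.011313; summing to 0.061472.
Hence P(box A | data) = (0.02) / (0.061472) = 0.32535.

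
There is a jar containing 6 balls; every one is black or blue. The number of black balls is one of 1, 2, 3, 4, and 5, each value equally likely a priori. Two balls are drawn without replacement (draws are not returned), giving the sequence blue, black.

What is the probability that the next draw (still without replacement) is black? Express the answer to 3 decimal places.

For each hypothesis, P(data | H) works out to: P(data | r = 1) = (5/6)(1/5) = 1/6; P(data | r = 2) = (4/6)(2/5) = 4/15; P(data | r = 3) = (3/6)(3/5) = 3/10; P(data | r = 4) = (2/6)(4/5) = 4/15; P(data | r = 5) = (1/6)(5/5) = 1/6.
Multiplying each by its prior: 1/5 · 1/6 = 1/30, 1/5 · 4/15 = 4/75, 1/5 · 3/10 = 3/50, 1/5 · 4/15 = 4/75, 1/5 · 1/6 = 1/30; with total 7/30.
Dividing through by the total gives posterior P(r = 1 | data) = 1/7, P(r = 2 | data) = 8/35, P(r = 3 | data) = 9/35, P(r = 4 | data) = 8/35, P(r = 5 | data) = 1/7.
So P(black next | data) = Σ P(black next | H) P(H | data) = (0)(1/7) + (1/4)(8/35) + (1/2)(9/35) + (3/4)(8/35) + (1)(1/7) = 1/2.

0.500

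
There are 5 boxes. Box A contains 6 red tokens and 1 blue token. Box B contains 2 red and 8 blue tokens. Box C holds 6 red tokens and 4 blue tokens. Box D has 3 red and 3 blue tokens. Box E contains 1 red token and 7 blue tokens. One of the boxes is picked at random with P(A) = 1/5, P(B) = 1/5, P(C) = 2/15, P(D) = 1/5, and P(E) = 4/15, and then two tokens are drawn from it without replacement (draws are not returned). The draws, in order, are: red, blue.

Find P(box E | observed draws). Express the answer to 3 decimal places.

0.173

Compute the likelihood of the observed sequence for each case: P(data | box A) = (6/7)(1/6) = 0.14286; P(data | box B) = (2/10)(8/9) = 0.17778; P(data | box C) = (6/10)(4/9) = 0.26667; P(data | box D) = (3/6)(3/5) = 0.3; P(data | box E) = (1/8)(7/7) = 0.125.
Weighting by the prior gives 1/5 · 0.14286 = 0.028571, 1/5 · 0.17778 = 0.035556, 2/15 · 0.26667 = 0.035556, 1/5 · 0.3 = 0.06, 4/15 · 0.125 = 0.033333; with total 0.19302.
So P(box E | data) = (0.033333) / (0.19302) = 0.1727.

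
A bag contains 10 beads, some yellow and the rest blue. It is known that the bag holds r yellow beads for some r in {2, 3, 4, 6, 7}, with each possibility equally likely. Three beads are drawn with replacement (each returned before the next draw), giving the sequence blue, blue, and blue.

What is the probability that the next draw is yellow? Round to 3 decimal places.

Compute the likelihood of the observed sequence for each case: P(data | r = 2) = (8/10)(8/10)(8/10) = 0.512; P(data | r = 3) = (7/10)(7/10)(7/10) = 0.343; P(data | r = 4) = (6/10)(6/10)(6/10) = 0.216; P(data | r = 6) = (4/10)(4/10)(4/10) = 0.064; P(data | r = 7) = (3/10)(3/10)(3/10) = 0.027.
The prior-weighted likelihoods are 1/5 · 0.512 = 0.1024, 1/5 · 0.343 = 0.0686, 1/5 · 0.216 = 0.0432, 1/5 · 0.064 = 0.0128, 1/5 · 0.027 = 0.0054; these sum to 0.2324.
Normalising, the posterior is P(r = 2 | data) = 0.44062, P(r = 3 | data) = 0.29518, P(r = 4 | data) = 0.18589, P(r = 6 | data) = 0.055077, P(r = 7 | data) = 0.023236.
The predictive probability is P(yellow next | data) = (1/5)(0.44062) + (3/10)(0.29518) + (2/5)(0.18589) + (3/5)(0.055077) + (7/10)(0.023236) = 0.30034.

0.300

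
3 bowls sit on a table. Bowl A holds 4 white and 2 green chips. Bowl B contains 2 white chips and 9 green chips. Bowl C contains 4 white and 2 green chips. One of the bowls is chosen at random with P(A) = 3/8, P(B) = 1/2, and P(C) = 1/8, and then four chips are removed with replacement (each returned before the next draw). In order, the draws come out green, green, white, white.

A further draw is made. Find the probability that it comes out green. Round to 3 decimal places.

Under each hypothesis, the probability of the observed sequence is: P(data | bowl A) = (2/6)(2/6)(4/6)(4/6) = 0.049383; P(data | bowl B) = (9/11)(9/11)(2/11)(2/11) = 0.02213; P(data | bowl C) = (2/6)(2/6)(4/6)(4/6) = 0.049383.
Multiplying each by its prior: 3/8 · 0.049383 = 0.018519, 1/2 · 0.02213 = 0.011065, 1/8 · 0.049383 = 0.0061728; with total 0.035756.
Dividing through by the total gives posterior P(bowl A | data) = 0.51791, P(bowl B | data) = 0.30945, P(bowl C | data) = 0.17264.
The predictive probability is P(green next | data) = (1/3)(0.51791) + (9/11)(0.30945) + (1/3)(0.17264) = 0.48337.

0.483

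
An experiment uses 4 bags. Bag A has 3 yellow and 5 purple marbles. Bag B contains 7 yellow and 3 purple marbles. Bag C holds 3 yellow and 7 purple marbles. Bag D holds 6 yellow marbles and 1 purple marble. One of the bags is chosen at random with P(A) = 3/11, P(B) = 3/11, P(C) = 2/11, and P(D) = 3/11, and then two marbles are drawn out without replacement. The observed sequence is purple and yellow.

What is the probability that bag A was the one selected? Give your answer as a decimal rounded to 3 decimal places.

Under each hypothesis, the probability of the observed sequence is: P(data | bag A) = (5/8)(3/7) = 0.26786; P(data | bag B) = (3/10)(7/9) = 0.23333; P(data | bag C) = (7/10)(3/9) = 0.23333; P(data | bag D) = (1/7)(6/6) = 0.14286.
Weighting by the prior gives 3/11 · 0.26786 = 0.073052, 3/11 · 0.23333 = 0.063636, 2/11 · 0.23333 = 0.042424, 3/11 · 0.14286 = 0.038961; with total 0.21807.
Therefore the posterior P(bag A | data) = (0.073052) / (0.21807) = 0.33499.

0.335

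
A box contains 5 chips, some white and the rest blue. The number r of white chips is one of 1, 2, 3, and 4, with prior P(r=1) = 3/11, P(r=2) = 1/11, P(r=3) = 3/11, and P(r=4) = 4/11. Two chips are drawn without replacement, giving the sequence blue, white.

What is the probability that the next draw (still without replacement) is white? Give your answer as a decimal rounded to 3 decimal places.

Under each hypothesis, the probability of the observed sequence is: P(data | r = 1) = (4/5)(1/4) = 1/5; P(data | r = 2) = (3/5)(2/4) = 3/10; P(data | r = 3) = (2/5)(3/4) = 3/10; P(data | r = 4) = (1/5)(4/4) = 1/5.
Weighting by the prior gives 3/11 · 1/5 = 3/55, 1/11 · 3/10 = 3/110, 3/11 · 3/10 = 9/110, 4/11 · 1/5 = 4/55; summing to 13/55.
Dividing through by the total gives posterior P(r = 1 | data) = 3/13, P(r = 2 | data) = 3/26, P(r = 3 | data) = 9/26, P(r = 4 | data) = 4/13.
Averaging over the posterior, P(white next | data) = (0)(3/13) + (1/3)(3/26) + (2/3)(9/26) + (1)(4/13) = 15/26.

0.577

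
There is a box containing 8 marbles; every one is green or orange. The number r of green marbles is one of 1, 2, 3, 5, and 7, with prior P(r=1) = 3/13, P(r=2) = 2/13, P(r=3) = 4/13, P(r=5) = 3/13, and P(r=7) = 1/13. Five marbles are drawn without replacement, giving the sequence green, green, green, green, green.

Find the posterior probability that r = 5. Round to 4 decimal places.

0.1250

For each hypothesis, P(data | H) works out to: P(data | r = 1) = (1/8)(0/7) = 0; P(data | r = 2) = (2/8)(1/7)(0/6) = 0; P(data | r = 3) = (3/8)(2/7)(1/6)(0/5) = 0; P(data | r = 5) = (5/8)(4/7)(3/6)(2/5)(1/4) = 1/56; P(data | r = 7) = (7/8)(6/7)(5/6)(4/5)(3/4) = 3/8.
The prior-weighted likelihoods are 3/13 · 0 = 0, 2/13 · 0 = 0, 4/13 · 0 = 0, 3/13 · 1/56 = 3/728, 1/13 · 3/8 = 3/104; with total 3/91.
So P(r = 5 | data) = (3/728) / (3/91) = 1/8.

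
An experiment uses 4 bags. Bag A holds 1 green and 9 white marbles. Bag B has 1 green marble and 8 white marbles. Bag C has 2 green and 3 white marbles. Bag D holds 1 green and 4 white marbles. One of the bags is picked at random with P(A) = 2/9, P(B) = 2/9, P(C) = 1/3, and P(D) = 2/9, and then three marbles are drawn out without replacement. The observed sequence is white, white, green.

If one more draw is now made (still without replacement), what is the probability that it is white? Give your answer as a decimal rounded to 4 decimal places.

The likelihood of the observed sequence under each hypothesis: P(data | bag A) = (9/10)(8/9)(1/8) = 1/10; P(data | bag B) = (8/9)(7/8)(1/7) = 1/9; P(data | bag C) = (3/5)(2/4)(2/3) = 1/5; P(data | bag D) = (4/5)(3/4)(1/3) = 1/5.
Weighting by the prior gives 2/9 · 1/10 = 1/45, 2/9 · 1/9 = 2/81, 1/3 · 1/5 = 1/15, 2/9 · 1/5 = 2/45; these sum to 64/405.
The posterior is then P(bag A | data) = 9/64, P(bag B | data) = 5/32, P(bag C | data) = 27/64, P(bag D | data) = 9/32.
Averaging over the posterior, P(white next | data) = (1)(9/64) + (1)(5/32) + (1/2)(27/64) + (1)(9/32) = 101/128.

0.7891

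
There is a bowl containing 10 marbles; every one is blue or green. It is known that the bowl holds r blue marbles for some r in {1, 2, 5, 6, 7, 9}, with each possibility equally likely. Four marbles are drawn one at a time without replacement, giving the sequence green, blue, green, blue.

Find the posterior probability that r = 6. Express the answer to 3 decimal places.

The likelihood of the observed sequence under each hypothesis: P(data | r = 1) = (9/10)(1/9)(8/8)(0/7) = 0; P(data | r = 2) = (8/10)(2/9)(7/8)(1/7) = 0.022222; P(data | r = 5) = (5/10)(5/9)(4/8)(4/7) = 0.079365; P(data | r = 6) = (4/10)(6/9)(3/8)(5/7) = 0.071429; P(data | r = 7) = (3/10)(7/9)(2/8)(6/7) = 0.05; P(data | r = 9) = (1/10)(9/9)(0/8) = 0.
The prior-weighted likelihoods are 1/6 · 0 = 0, 1/6 · 0.022222 = 0.0037037, 1/6 · 0.079365 = 0.013228, 1/6 · 0.071429 = 0.011905, 1/6 · 0.05 = 0.0083333, 1/6 · 0 = 0; with total 0.037169.
Hence P(r = 6 | data) = (0.011905) / (0.037169) = 0.32028.

0.320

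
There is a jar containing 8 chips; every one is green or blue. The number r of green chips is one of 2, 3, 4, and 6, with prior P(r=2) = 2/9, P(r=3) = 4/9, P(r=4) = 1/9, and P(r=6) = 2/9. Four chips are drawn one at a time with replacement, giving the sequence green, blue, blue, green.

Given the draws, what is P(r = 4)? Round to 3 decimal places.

0.148

For each hypothesis, P(data | H) works out to: P(data | r = 2) = (2/8)(6/8)(6/8)(2/8) = 0.035156; P(data | r = 3) = (3/8)(5/8)(5/8)(3/8) = 0.054932; P(data | r = 4) = (4/8)(4/8)(4/8)(4/8) = 0.0625; P(data | r = 6) = (6/8)(2/8)(2/8)(6/8) = 0.035156.
Weighting by the prior gives 2/9 · 0.035156 = 0.0078125, 4/9 · 0.054932 = 0.024414, 1/9 · 0.0625 = 0.0069444, 2/9 · 0.035156 = 0.0078125; these sum to 0.046984.
Hence P(r = 4 | data) = (0.0069444) / (0.046984) = 0.14781.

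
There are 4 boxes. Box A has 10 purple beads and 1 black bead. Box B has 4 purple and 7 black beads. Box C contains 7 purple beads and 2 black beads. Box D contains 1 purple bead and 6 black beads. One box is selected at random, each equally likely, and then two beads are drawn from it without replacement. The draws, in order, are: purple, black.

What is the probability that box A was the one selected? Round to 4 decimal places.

0.1332

For each hypothesis, P(data | H) works out to: P(data | box A) = (10/11)(1/10) = 0.090909; P(data | box B) = (4/11)(7/10) = 0.25455; P(data | box C) = (7/9)(2/8) = 0.19444; P(data | box D) = (1/7)(6/6) = 0.14286.
Multiplying each by its prior: 1/4 · 0.090909 = 0.022727, 1/4 · 0.25455 = 0.063636, 1/4 · 0.19444 = 0.048611, 1/4 · 0.14286 = 0.035714; summing to 0.17069.
By Bayes' rule, P(box A | data) = (0.022727) / (0.17069) = 0.13315.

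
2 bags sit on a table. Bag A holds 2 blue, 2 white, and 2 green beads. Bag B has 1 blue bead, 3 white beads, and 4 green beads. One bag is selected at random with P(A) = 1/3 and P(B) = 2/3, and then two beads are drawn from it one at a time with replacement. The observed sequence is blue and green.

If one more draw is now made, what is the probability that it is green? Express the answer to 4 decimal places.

0.4216

The likelihood of the observed sequence under each hypothesis: P(data | bag A) = (2/6)(2/6) = 1/9; P(data | bag B) = (1/8)(4/8) = 1/16.
The prior-weighted likelihoods are 1/3 · 1/9 = 1/27, 2/3 · 1/16 = 1/24; with total 17/216.
Normalising, the posterior is P(bag A | data) = 8/17, P(bag B | data) = 9/17.
So P(green next | data) = Σ P(green next | H) P(H | data) = (1/3)(8/17) + (1/2)(9/17) = 43/102.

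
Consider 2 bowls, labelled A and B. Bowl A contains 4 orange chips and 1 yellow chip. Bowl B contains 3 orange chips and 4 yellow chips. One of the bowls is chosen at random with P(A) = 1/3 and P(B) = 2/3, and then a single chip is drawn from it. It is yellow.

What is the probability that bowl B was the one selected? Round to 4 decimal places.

Under each hypothesis, the probability of this draw is: P(data | bowl A) = (1/5) = 1/5; P(data | bowl B) = (4/7) = 4/7.
Weighting by the prior gives 1/3 · 1/5 = 1/15, 2/3 · 4/7 = 8/21; these sum to 47/105.
So P(bowl B | data) = (8/21) / (47/105) = 40/47.

0.8511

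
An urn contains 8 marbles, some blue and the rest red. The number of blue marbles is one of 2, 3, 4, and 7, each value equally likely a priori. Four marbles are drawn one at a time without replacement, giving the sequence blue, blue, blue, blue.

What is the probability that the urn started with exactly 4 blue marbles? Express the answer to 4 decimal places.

Under each hypothesis, the probability of the observed sequence is: P(data | r = 2) = (2/8)(1/7)(0/6) = 0; P(data | r = 3) = (3/8)(2/7)(1/6)(0/5) = 0; P(data | r = 4) = (4/8)(3/7)(2/6)(1/5) = 1/70; P(data | r = 7) = (7/8)(6/7)(5/6)(4/5) = 1/2.
Multiplying each by its prior: 1/4 · 0 = 0, 1/4 · 0 = 0, 1/4 · 1/70 = 1/280, 1/4 · 1/2 = 1/8; summing to 9/70.
Hence P(r = 4 | data) = (1/280) / (9/70) = 1/36.

0.0278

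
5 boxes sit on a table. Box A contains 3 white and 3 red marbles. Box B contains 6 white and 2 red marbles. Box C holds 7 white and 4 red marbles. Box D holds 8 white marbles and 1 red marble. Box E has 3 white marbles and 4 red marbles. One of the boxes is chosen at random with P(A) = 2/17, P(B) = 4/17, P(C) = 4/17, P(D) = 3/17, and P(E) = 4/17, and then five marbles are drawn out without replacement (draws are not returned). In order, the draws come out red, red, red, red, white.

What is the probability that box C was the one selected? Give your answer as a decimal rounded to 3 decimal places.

0.096

The likelihood of the observed sequence under each hypothesis: P(data | box A) = (3/6)(2/5)(1/4)(0/3) = 0; P(data | box B) = (2/8)(1/7)(0/6) = 0; P(data | box C) = (4/11)(3/10)(2/9)(1/8)(7/7) = 0.0030303; P(data | box D) = (1/9)(0/8) = 0; P(data | box E) = (4/7)(3/6)(2/5)(1/4)(3/3) = 0.028571.
The prior-weighted likelihoods are 2/17 · 0 = 0, 4/17 · 0 = 0, 4/17 · 0.0030303 = 0.00071301, 3/17 · 0 = 0, 4/17 · 0.028571 = 0.0067227; summing to 0.0074357.
Therefore the posterior P(box C | data) = (0.00071301) / (0.0074357) = 0.09589.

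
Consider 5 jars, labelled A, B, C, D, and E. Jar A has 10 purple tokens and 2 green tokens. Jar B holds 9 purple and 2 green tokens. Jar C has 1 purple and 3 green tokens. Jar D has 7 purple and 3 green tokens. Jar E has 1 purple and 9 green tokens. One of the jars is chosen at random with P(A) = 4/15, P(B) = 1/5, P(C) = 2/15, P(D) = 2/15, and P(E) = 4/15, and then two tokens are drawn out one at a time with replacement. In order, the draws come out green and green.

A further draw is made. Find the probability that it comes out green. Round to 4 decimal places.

Under each hypothesis, the probability of the observed sequence is: P(data | jar A) = (2/12)(2/12) = 0.027778; P(data | jar B) = (2/11)(2/11) = 0.033058; P(data | jar C) = (3/4)(3/4) = 0.5625; P(data | jar D) = (3/10)(3/10) = 0.09; P(data | jar E) = (9/10)(9/10) = 0.81.
Multiplying each by its prior: 4/15 · 0.027778 = 0.0074074, 1/5 · 0.033058 = 0.0066116, 2/15 · 0.5625 = 0.075, 2/15 · 0.09 = 0.012, 4/15 · 0.81 = 0.216; summing to 0.31702.
Normalising, the posterior is P(jar A | data) = 0.023366, P(jar B | data) = 0.020855, P(jar C | data) = 0.23658, P(jar D | data) = 0.037853, P(jar E | data) = 0.68135.
The predictive probability is P(green next | data) = (1/6)(0.023366) + (2/11)(0.020855) + (3/4)(0.23658) + (3/10)(0.037853) + (9/10)(0.68135) = 0.80969.

0.8097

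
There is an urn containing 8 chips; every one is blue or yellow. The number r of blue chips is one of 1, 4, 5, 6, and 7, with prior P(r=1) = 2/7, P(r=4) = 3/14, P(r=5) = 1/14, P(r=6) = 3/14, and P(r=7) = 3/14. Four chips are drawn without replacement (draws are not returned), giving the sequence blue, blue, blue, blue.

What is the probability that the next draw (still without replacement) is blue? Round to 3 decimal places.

0.649

The likelihood of the observed sequence under each hypothesis: P(data | r = 1) = (1/8)(0/7) = 0; P(data | r = 4) = (4/8)(3/7)(2/6)(1/5) = 1/70; P(data | r = 5) = (5/8)(4/7)(3/6)(2/5) = 1/14; P(data | r = 6) = (6/8)(5/7)(4/6)(3/5) = 3/14; P(data | r = 7) = (7/8)(6/7)(5/6)(4/5) = 1/2.
Weighting by the prior gives 2/7 · 0 = 0, 3/14 · 1/70 = 3/980, 1/14 · 1/14 = 1/196, 3/14 · 3/14 = 9/196, 3/14 · 1/2 = 3/28; summing to 79/490.
Dividing through by the total gives posterior P(r = 1 | data) = 0, P(r = 4 | data) = 3/158, P(r = 5 | data) = 5/158, P(r = 6 | data) = 45/158, P(r = 7 | data) = 105/158.
The predictive probability is P(blue next | data) = (0)(3/158) + (1/4)(5/158) + (1/2)(45/158) + (3/4)(105/158) = 205/316.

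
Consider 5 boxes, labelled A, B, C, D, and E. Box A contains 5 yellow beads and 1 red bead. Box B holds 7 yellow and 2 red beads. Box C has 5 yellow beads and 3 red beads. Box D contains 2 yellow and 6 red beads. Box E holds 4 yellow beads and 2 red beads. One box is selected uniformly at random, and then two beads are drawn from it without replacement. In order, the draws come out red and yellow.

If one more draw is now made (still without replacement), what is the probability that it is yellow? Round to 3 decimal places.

0.674

Compute the likelihood of the observed sequence for each case: P(data | box A) = (1/6)(5/5) = 0.16667; P(data | box B) = (2/9)(7/8) = 0.19444; P(data | box C) = (3/8)(5/7) = 0.26786; P(data | box D) = (6/8)(2/7) = 0.21429; P(data | box E) = (2/6)(4/5) = 0.26667.
The prior-weighted likelihoods are 1/5 · 0.16667 = 0.033333, 1/5 · 0.19444 = 0.038889, 1/5 · 0.26786 = 0.053571, 1/5 · 0.21429 = 0.042857, 1/5 · 0.26667 = 0.053333; summing to 0.22198.
Dividing through by the total gives posterior P(box A | data) = 0.15016, P(box B | data) = 0.17519, P(box C | data) = 0.24133, P(box D | data) = 0.19306, P(box E | data) = 0.24026.
So P(yellow next | data) = Σ P(yellow next | H) P(H | data) = (1)(0.15016) + (6/7)(0.17519) + (2/3)(0.24133) + (1/6)(0.19306) + (3/4)(0.24026) = 0.67358.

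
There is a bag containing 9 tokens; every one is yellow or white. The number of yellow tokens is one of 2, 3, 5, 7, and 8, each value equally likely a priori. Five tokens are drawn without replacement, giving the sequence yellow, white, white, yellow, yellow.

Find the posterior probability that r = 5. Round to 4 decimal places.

Under each hypothesis, the probability of the observed sequence is: P(data | r = 2) = (2/9)(7/8)(6/7)(1/6)(0/5) = 0; P(data | r = 3) = (3/9)(6/8)(5/7)(2/6)(1/5) = 1/84; P(data | r = 5) = (5/9)(4/8)(3/7)(4/6)(3/5) = 1/21; P(data | r = 7) = (7/9)(2/8)(1/7)(6/6)(5/5) = 1/36; P(data | r = 8) = (8/9)(1/8)(0/7) = 0.
The prior-weighted likelihoods are 1/5 · 0 = 0, 1/5 · 1/84 = 1/420, 1/5 · 1/21 = 1/105, 1/5 · 1/36 = 1/180, 1/5 · 0 = 0; these sum to 11/630.
Therefore the posterior P(r = 5 | data) = (1/105) / (11/630) = 6/11.

0.5455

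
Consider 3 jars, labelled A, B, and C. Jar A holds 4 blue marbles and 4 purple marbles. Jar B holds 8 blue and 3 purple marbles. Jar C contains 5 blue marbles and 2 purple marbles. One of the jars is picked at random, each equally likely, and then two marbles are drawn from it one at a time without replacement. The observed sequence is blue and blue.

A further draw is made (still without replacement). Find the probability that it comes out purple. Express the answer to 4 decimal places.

0.4193

The likelihood of the observed sequence under each hypothesis: P(data | jar A) = (4/8)(3/7) = 0.21429; P(data | jar B) = (8/11)(7/10) = 0.50909; P(data | jar C) = (5/7)(4/6) = 0.47619.
The prior-weighted likelihoods are 1/3 · 0.21429 = 0.071429, 1/3 · 0.50909 = 0.1697, 1/3 · 0.47619 = 0.15873; these sum to 0.39986.
Dividing through by the total gives posterior P(jar A | data) = 0.17864, P(jar B | data) = 0.4244, P(jar C | data) = 0.39697.
Averaging over the posterior, P(purple next | data) = (2/3)(0.17864) + (1/3)(0.4244) + (2/5)(0.39697) = 0.41934.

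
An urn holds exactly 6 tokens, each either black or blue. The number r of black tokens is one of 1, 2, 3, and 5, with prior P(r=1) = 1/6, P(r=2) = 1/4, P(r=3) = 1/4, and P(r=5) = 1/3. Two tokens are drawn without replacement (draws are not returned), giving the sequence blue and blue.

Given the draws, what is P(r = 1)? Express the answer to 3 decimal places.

Under each hypothesis, the probability of the observed sequence is: P(data | r = 1) = (5/6)(4/5) = 2/3; P(data | r = 2) = (4/6)(3/5) = 2/5; P(data | r = 3) = (3/6)(2/5) = 1/5; P(data | r = 5) = (1/6)(0/5) = 0.
Weighting by the prior gives 1/6 · 2/3 = 1/9, 1/4 · 2/5 = 1/10, 1/4 · 1/5 = 1/20, 1/3 · 0 = 0; these sum to 47/180.
Therefore the posterior P(r = 1 | data) = (1/9) / (47/180) = 20/47.

0.426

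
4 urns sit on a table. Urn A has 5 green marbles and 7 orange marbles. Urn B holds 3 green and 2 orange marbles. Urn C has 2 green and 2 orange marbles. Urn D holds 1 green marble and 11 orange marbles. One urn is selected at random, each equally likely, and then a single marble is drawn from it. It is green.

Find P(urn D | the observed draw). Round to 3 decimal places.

Compute the likelihood of this draw for each case: P(data | urn A) = (5/12) = 5/12; P(data | urn B) = (3/5) = 3/5; P(data | urn C) = (2/4) = 1/2; P(data | urn D) = (1/12) = 1/12.
Multiplying each by its prior: 1/4 · 5/12 = 5/48, 1/4 · 3/5 = 3/20, 1/4 · 1/2 = 1/8, 1/4 · 1/12 = 1/48; summing to 2/5.
Therefore the posterior P(urn D | data) = (1/48) / (2/5) = 5/96.

0.052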